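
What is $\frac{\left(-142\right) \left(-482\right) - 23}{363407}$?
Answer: $\frac{68421}{363407} \approx 0.18828$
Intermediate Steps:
$\frac{\left(-142\right) \left(-482\right) - 23}{363407} = \left(68444 - 23\right) \frac{1}{363407} = 68421 \cdot \frac{1}{363407} = \frac{68421}{363407}$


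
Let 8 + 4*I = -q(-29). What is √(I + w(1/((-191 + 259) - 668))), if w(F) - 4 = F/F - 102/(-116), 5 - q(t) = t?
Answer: I*√3886/29 ≈ 2.1496*I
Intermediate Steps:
q(t) = 5 - t
w(F) = 341/58 (w(F) = 4 + (F/F - 102/(-116)) = 4 + (1 - 102*(-1/116)) = 4 + (1 + 51/58) = 4 + 109/58 = 341/58)
I = -21/2 (I = -2 + (-(5 - 1*(-29)))/4 = -2 + (-(5 + 29))/4 = -2 + (-1*34)/4 = -2 + (¼)*(-34) = -2 - 17/2 = -21/2 ≈ -10.500)
√(I + w(1/((-191 + 259) - 668))) = √(-21/2 + 341/58) = √(-134/29) = I*√3886/29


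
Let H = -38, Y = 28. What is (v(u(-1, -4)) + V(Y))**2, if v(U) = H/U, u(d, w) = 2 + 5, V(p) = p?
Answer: 24964/49 ≈ 509.47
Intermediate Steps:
u(d, w) = 7
v(U) = -38/U
(v(u(-1, -4)) + V(Y))**2 = (-38/7 + 28)**2 = (158/7)**2 = 24964/49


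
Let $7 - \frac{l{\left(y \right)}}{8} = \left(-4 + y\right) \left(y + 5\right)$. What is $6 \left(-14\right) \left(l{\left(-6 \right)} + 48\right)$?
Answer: $-2016$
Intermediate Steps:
$l{\left(y \right)} = 56 - 8 \left(-4 + y\right) \left(5 + y\right)$ ($l{\left(y \right)} = 56 - 8 \left(-4 + y\right) \left(y + 5\right) = 56 - 8 \left(-4 + y\right) \left(5 + y\right)$)
$6 \left(-14\right) \left(l{\left(-6 \right)} + 48\right) = 6 \left(-14\right) \left(\left(216 - -48 - 8 \left(-6\right)^{2}\right) + 48\right) = - 84 \left(\left(216 + 48 - 288\right) + 48\right) = - 84 \left(-24 + 48\right) = \left(-84\right) 24 = -2016$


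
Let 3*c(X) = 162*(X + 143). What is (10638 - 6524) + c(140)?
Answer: 19396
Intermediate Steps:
c(X) = 7722 + 54*X (c(X) = (162*(X + 143))/3 = (162*(143 + X))/3 = (23166 + 162*X)/3 = 7722 + 54*X)
(10638 - 6524) + c(140) = (10638 - 6524) + (7722 + 54*140) = 4114 + (7722 + 7560) = 4114 + 15282 = 19396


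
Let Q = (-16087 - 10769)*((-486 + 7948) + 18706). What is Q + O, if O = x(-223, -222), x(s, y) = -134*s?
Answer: -702737926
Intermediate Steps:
Q = -702767808 (Q = -26856*(7462 + 18706) = -26856*26168 = -702767808)
O = 29882 (O = -134*(-223) = 29882)
Q + O = -702767808 + 29882 = -702737926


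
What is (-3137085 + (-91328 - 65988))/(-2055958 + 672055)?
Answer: 3294401/1383903 ≈ 2.3805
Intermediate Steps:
(-3137085 + (-91328 - 65988))/(-2055958 + 672055) = (-3137085 - 157316)/(-1383903) = -3294401*(-1/1383903) = 3294401/1383903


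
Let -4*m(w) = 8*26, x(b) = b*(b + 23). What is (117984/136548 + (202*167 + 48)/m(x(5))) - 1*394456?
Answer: -116893332481/295854 ≈ -3.9511e+5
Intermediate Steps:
x(b) = b*(23 + b)
m(w) = -52 (m(w) = -2*26 = -¼*208 = -52)
(117984/136548 + (202*167 + 48)/m(x(5))) - 1*394456 = (117984/136548 + (202*167 + 48)/(-52)) - 1*394456 = (117984*(1/136548) + (33734 + 48)*(-1/52)) - 394456 = (9832/11379 + 33782*(-1/52)) - 394456 = (9832/11379 - 16891/26) - 394456 = -191947057/295854 - 394456 = -116893332481/295854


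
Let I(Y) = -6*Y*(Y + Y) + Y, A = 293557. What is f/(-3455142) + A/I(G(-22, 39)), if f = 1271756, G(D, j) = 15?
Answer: -169615964159/1546176045 ≈ -109.70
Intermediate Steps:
I(Y) = Y - 12*Y**2 (I(Y) = -6*Y*2*Y + Y = -12*Y**2 + Y = Y - 12*Y**2)
f/(-3455142) + A/I(G(-22, 39)) = 1271756/(-3455142) + 293557/((15*(1 - 12*15))) = 1271756*(-1/3455142) + 293557/((15*(1 - 180))) = -635878/1727571 + 293557/((15*(-179))) = -635878/1727571 + 293557/(-2685) = -635878/1727571 + 293557*(-1/2685) = -635878/1727571 - 293557/2685 = -169615964159/1546176045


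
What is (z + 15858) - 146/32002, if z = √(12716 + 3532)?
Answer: 253743785/16001 + 2*√4062 ≈ 15985.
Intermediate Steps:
z = 2*√4062 (z = √16248 = 2*√4062 ≈ 127.47)
(z + 15858) - 146/32002 = (2*√4062 + 15858) - 146/32002 = (15858 + 2*√4062) - 146*1/32002 = (15858 + 2*√4062) - 73/16001 = 253743785/16001 + 2*√4062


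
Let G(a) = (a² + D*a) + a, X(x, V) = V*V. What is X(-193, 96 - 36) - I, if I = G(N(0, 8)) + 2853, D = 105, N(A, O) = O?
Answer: -165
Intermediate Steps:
X(x, V) = V²
G(a) = a² + 106*a (G(a) = (a² + 105*a) + a = a² + 106*a)
I = 3765 (I = 8*(106 + 8) + 2853 = 8*114 + 2853 = 912 + 2853 = 3765)
X(-193, 96 - 36) - I = (96 - 36)² - 1*3765 = 60² - 3765 = 3600 - 3765 = -165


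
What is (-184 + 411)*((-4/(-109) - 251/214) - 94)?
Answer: -503746369/23326 ≈ -21596.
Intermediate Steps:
(-184 + 411)*((-4/(-109) - 251/214) - 94) = 227*((-4*(-1/109) - 251*1/214) - 94) = 227*((4/109 - 251/214) - 94) = 227*(-26503/23326 - 94) = 227*(-2219147/23326) = -503746369/23326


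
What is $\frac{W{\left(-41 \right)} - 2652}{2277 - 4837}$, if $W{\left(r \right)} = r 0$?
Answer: $\frac{663}{640} \approx 1.0359$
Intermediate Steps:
$W{\left(r \right)} = 0$
$\frac{W{\left(-41 \right)} - 2652}{2277 - 4837} = \frac{0 - 2652}{2277 - 4837} = - \frac{2652}{-2560} = \left(-2652\right) \left(- \frac{1}{2560}\right) = \frac{663}{640}$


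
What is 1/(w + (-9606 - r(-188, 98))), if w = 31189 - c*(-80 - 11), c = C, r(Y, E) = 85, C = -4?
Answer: 1/21134 ≈ 4.7317e-5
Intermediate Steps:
c = -4
w = 30825 (w = 31189 - (-4)*(-80 - 11) = 31189 - (-4)*(-91) = 31189 - 1*364 = 31189 - 364 = 30825)
1/(w + (-9606 - r(-188, 98))) = 1/(30825 + (-9606 - 1*85)) = 1/(30825 + (-9606 - 85)) = 1/(30825 - 9691) = 1/21134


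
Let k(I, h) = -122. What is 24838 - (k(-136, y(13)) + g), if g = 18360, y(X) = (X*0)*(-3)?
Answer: 6600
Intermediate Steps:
y(X) = 0 (y(X) = 0*(-3) = 0)
24838 - (k(-136, y(13)) + g) = 24838 - (-122 + 18360) = 24838 - 1*18238 = 24838 - 18238 = 6600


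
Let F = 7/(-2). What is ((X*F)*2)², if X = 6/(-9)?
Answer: 196/9 ≈ 21.778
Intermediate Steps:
F = -7/2 (F = 7*(-½) = -7/2 ≈ -3.5000)
X = -⅔ (X = 6*(-⅑) = -⅔ ≈ -0.66667)
((X*F)*2)² = (-⅔*(-7/2)*2)² = ((7/3)*2)² = (14/3)² = 196/9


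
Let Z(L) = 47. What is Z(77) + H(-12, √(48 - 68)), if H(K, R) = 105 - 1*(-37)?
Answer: 189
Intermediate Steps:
H(K, R) = 142 (H(K, R) = 105 + 37 = 142)
Z(77) + H(-12, √(48 - 68)) = 47 + 142 = 189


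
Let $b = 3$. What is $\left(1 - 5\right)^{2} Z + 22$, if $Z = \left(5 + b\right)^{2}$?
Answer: $1046$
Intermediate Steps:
$Z = 64$ ($Z = \left(5 + 3\right)^{2} = 8^{2} = 64$)
$\left(1 - 5\right)^{2} Z + 22 = \left(1 - 5\right)^{2} \cdot 64 + 22 = \left(-4\right)^{2} \cdot 64 + 22 = 16 \cdot 64 + 22 = 1024 + 22 = 1046$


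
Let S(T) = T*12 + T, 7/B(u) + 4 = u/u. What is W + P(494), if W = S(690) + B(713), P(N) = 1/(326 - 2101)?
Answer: 47752822/5325 ≈ 8967.7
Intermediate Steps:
B(u) = -7/3 (B(u) = 7/(-4 + u/u) = 7/(-4 + 1) = 7/(-3) = 7*(-1/3) = -7/3)
S(T) = 13*T (S(T) = 12*T + T = 13*T)
P(N) = -1/1775 (P(N) = 1/(-1775) = -1/1775)
W = 26903/3 (W = 13*690 - 7/3 = 8970 - 7/3 = 26903/3 ≈ 8967.7)
W + P(494) = 26903/3 - 1/1775 = 47752822/5325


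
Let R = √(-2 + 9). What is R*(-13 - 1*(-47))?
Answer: 34*√7 ≈ 89.956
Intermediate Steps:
R = √7 ≈ 2.6458
R*(-13 - 1*(-47)) = √7*(-13 - 1*(-47)) = √7*(-13 + 47) = √7*34 = 34*√7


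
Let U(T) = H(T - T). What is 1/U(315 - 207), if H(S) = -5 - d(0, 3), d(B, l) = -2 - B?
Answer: -1/3 ≈ -0.33333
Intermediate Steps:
H(S) = -3 (H(S) = -5 - (-2 - 1*0) = -5 - (-2 + 0) = -5 - 1*(-2) = -5 + 2 = -3)
U(T) = -3
1/U(315 - 207) = 1/(-3) = -1/3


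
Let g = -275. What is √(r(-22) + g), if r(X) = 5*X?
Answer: I*√385 ≈ 19.621*I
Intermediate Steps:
√(r(-22) + g) = √(5*(-22) - 275) = √(-110 - 275) = √(-385) = I*√385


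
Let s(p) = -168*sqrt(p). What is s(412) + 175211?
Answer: 175211 - 336*sqrt(103) ≈ 1.7180e+5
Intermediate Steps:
s(412) + 175211 = -336*sqrt(103) + 175211 = 175211 - 336*sqrt(103)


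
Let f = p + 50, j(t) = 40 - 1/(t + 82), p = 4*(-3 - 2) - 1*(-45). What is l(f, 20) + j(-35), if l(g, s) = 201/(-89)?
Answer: 157784/4183 ≈ 37.720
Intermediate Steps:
p = 25 (p = 4*(-5) + 45 = -20 + 45 = 25)
j(t) = 40 - 1/(82 + t)
f = 75 (f = 25 + 50 = 75)
l(g, s) = -201/89 (l(g, s) = 201*(-1/89) = -201/89)
l(f, 20) + j(-35) = -201/89 + (3279 + 40*(-35))/(82 - 35) = -201/89 + (3279 - 1400)/47 = -201/89 + (1/47)*1879 = -201/89 + 1879/47 = 157784/4183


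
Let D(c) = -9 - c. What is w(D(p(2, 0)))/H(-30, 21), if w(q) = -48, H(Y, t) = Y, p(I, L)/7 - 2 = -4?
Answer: 8/5 ≈ 1.6000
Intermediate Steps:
p(I, L) = -14 (p(I, L) = 14 + 7*(-4) = 14 - 28 = -14)
w(D(p(2, 0)))/H(-30, 21) = -48/(-30) = -48*(-1/30) = 8/5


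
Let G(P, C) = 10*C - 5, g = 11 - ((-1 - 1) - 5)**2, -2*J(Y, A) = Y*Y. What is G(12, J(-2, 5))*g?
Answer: 950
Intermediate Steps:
J(Y, A) = -Y**2/2 (J(Y, A) = -Y*Y/2 = -Y**2/2)
g = -38 (g = 11 - (-2 - 5)**2 = 11 - 1*(-7)**2 = 11 - 1*49 = 11 - 49 = -38)
G(P, C) = -5 + 10*C
G(12, J(-2, 5))*g = (-5 + 10*(-1/2*(-2)**2))*(-38) = (-5 + 10*(-1/2*4))*(-38) = (-5 + 10*(-2))*(-38) = (-5 - 20)*(-38) = -25*(-38) = 950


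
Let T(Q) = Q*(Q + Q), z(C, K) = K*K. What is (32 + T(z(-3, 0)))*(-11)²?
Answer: 3872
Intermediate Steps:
z(C, K) = K²
T(Q) = 2*Q² (T(Q) = Q*(2*Q) = 2*Q²)
(32 + T(z(-3, 0)))*(-11)² = (32 + 2*(0²)²)*(-11)² = (32 + 2*0²)*121 = (32 + 2*0)*121 = (32 + 0)*121 = 32*121 = 3872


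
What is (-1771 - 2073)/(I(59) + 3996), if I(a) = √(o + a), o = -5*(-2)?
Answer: -5120208/5322649 + 3844*√69/15967947 ≈ -0.95997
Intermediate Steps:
o = 10
I(a) = √(10 + a)
(-1771 - 2073)/(I(59) + 3996) = (-1771 - 2073)/(√(10 + 59) + 3996) = -3844/(√69 + 3996) = -3844/(3996 + √69)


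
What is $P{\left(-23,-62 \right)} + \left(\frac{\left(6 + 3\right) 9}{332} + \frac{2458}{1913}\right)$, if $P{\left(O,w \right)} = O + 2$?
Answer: $- \frac{12366427}{635116} \approx -19.471$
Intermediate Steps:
$P{\left(O,w \right)} = 2 + O$
$P{\left(-23,-62 \right)} + \left(\frac{\left(6 + 3\right) 9}{332} + \frac{2458}{1913}\right) = \left(2 - 23\right) + \left(\frac{\left(6 + 3\right) 9}{332} + \frac{2458}{1913}\right) = -21 + \left(9 \cdot 9 \cdot \frac{1}{332} + 2458 \cdot \frac{1}{1913}\right) = -21 + \left(81 \cdot \frac{1}{332} + \frac{2458}{1913}\right) = -21 + \left(\frac{81}{332} + \frac{2458}{1913}\right) = -21 + \frac{971009}{635116} = - \frac{12366427}{635116}$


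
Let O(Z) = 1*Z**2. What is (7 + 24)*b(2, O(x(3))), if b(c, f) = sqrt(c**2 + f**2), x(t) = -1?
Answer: 31*sqrt(5) ≈ 69.318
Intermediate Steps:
O(Z) = Z**2
(7 + 24)*b(2, O(x(3))) = (7 + 24)*sqrt(2**2 + ((-1)**2)**2) = 31*sqrt(4 + 1**2) = 31*sqrt(4 + 1) = 31*sqrt(5)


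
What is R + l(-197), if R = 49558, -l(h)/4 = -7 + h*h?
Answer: -105650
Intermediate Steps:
l(h) = 28 - 4*h² (l(h) = -4*(-7 + h*h) = -4*(-7 + h²) = 28 - 4*h²)
R + l(-197) = 49558 + (28 - 4*(-197)²) = 49558 + (28 - 4*38809) = 49558 + (28 - 155236) = 49558 - 155208 = -105650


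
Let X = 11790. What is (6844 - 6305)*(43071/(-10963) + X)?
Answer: 69644566761/10963 ≈ 6.3527e+6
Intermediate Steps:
(6844 - 6305)*(43071/(-10963) + X) = (6844 - 6305)*(43071/(-10963) + 11790) = 539*(43071*(-1/10963) + 11790) = 539*(-43071/10963 + 11790) = 539*(129210699/10963) = 69644566761/10963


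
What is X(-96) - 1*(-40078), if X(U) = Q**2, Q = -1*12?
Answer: 40222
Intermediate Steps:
Q = -12
X(U) = 144 (X(U) = (-12)**2 = 144)
X(-96) - 1*(-40078) = 144 - 1*(-40078) = 144 + 40078 = 40222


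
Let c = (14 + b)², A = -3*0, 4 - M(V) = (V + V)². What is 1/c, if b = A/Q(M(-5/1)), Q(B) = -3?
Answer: 1/196 ≈ 0.0051020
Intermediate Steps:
M(V) = 4 - 4*V² (M(V) = 4 - (V + V)² = 4 - (2*V)² = 4 - 4*V²)
A = 0
b = 0 (b = 0/(-3) = 0*(-⅓) = 0)
c = 196 (c = (14 + 0)² = 14² = 196)
1/c = 1/196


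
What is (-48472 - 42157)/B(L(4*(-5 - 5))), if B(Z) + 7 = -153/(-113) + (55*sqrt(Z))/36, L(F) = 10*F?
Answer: 4373870886/8253109 + 23670852975*I/8253109 ≈ 529.97 + 2868.1*I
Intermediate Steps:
B(Z) = -638/113 + 55*sqrt(Z)/36 (B(Z) = -7 + (-153/(-113) + (55*sqrt(Z))/36) = -7 + (-153*(-1/113) + (55*sqrt(Z))*(1/36)) = -7 + (153/113 + 55*sqrt(Z)/36) = -638/113 + 55*sqrt(Z)/36)
(-48472 - 42157)/B(L(4*(-5 - 5))) = (-48472 - 42157)/(-638/113 + 55*sqrt(10*(4*(-5 - 5)))/36) = -90629/(-638/113 + 55*sqrt(10*(4*(-10)))/36) = -90629/(-638/113 + 55*sqrt(10*(-40))/36) = -90629/(-638/113 + 55*sqrt(-400)/36) = -90629/(-638/113 + 55*(20*I)/36) = -90629*1034289*(-638/113 - 275*I/9)/998626189 = -774682461*(-638/113 - 275*I/9)/8253109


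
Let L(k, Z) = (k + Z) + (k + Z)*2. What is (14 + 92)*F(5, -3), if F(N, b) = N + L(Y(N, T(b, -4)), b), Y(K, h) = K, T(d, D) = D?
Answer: 1166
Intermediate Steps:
L(k, Z) = 3*Z + 3*k (L(k, Z) = (Z + k) + (Z + k)*2 = (Z + k) + (2*Z + 2*k) = 3*Z + 3*k)
F(N, b) = 3*b + 4*N (F(N, b) = N + (3*b + 3*N) = N + (3*N + 3*b) = 3*b + 4*N)
(14 + 92)*F(5, -3) = (14 + 92)*(3*(-3) + 4*5) = 106*(-9 + 20) = 106*11 = 1166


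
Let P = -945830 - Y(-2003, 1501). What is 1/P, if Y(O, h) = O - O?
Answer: -1/945830 ≈ -1.0573e-6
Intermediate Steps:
Y(O, h) = 0
P = -945830 (P = -945830 - 1*0 = -945830 + 0 = -945830)
1/P = 1/(-945830) = -1/945830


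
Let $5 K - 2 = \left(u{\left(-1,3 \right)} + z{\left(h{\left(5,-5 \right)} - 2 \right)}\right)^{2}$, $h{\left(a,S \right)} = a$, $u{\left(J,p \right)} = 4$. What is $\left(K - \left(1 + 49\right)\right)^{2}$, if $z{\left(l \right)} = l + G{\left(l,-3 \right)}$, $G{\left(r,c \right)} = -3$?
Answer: $\frac{53824}{25} \approx 2153.0$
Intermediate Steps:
$z{\left(l \right)} = -3 + l$ ($z{\left(l \right)} = l - 3 = -3 + l$)
$K = \frac{18}{5}$ ($K = \frac{2}{5} + \frac{\left(4 + \left(-3 + \left(5 - 2\right)\right)\right)^{2}}{5} = \frac{2}{5} + \frac{\left(4 + \left(-3 + 3\right)\right)^{2}}{5} = \frac{2}{5} + \frac{\left(4 + 0\right)^{2}}{5} = \frac{2}{5} + \frac{4^{2}}{5} = \frac{2}{5} + \frac{1}{5} \cdot 16 = \frac{2}{5} + \frac{16}{5} = \frac{18}{5} \approx 3.6$)
$\left(K - \left(1 + 49\right)\right)^{2} = \left(\frac{18}{5} - \left(1 + 49\right)\right)^{2} = \left(\frac{18}{5} - 50\right)^{2} = \left(- \frac{232}{5}\right)^{2} = \frac{53824}{25}$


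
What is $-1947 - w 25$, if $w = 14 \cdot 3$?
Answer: $-2997$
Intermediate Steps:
$w = 42$
$-1947 - w 25 = -1947 - 42 \cdot 25 = -1947 - 1050 = -2997$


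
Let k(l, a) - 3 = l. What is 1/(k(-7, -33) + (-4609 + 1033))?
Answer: -1/3580 ≈ -0.00027933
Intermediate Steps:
k(l, a) = 3 + l
1/(k(-7, -33) + (-4609 + 1033)) = 1/((3 - 7) + (-4609 + 1033)) = 1/(-4 - 3576) = 1/(-3580) = -1/3580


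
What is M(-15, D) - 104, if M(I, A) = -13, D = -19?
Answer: -117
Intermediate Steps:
M(-15, D) - 104 = -13 - 104 = -117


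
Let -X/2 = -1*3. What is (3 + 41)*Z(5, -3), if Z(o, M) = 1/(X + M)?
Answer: 44/3 ≈ 14.667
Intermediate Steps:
X = 6 (X = -(-2)*3 = -2*(-3) = 6)
Z(o, M) = 1/(6 + M)
(3 + 41)*Z(5, -3) = (3 + 41)/(6 - 3) = 44/3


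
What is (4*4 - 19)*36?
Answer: -108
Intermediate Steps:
(4*4 - 19)*36 = (16 - 19)*36 = -3*36 = -108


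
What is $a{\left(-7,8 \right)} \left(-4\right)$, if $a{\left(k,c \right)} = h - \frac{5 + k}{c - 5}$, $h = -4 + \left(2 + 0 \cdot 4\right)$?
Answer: $\frac{16}{3} \approx 5.3333$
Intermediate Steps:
$h = -2$ ($h = -4 + \left(2 + 0\right) = -4 + 2 = -2$)
$a{\left(k,c \right)} = -2 - \frac{5 + k}{-5 + c}$ ($a{\left(k,c \right)} = -2 - \frac{5 + k}{c - 5} = -2 - \frac{5 + k}{-5 + c}$)
$a{\left(-7,8 \right)} \left(-4\right) = \frac{5 - -7 - 16}{-5 + 8} \left(-4\right) = \frac{5 + 7 - 16}{3} \left(-4\right) = \frac{1}{3} \left(-4\right) \left(-4\right) = \left(- \frac{4}{3}\right) \left(-4\right) = \frac{16}{3}$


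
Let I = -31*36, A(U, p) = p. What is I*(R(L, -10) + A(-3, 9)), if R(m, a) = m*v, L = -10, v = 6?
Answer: 56916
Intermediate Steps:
R(m, a) = 6*m (R(m, a) = m*6 = 6*m)
I = -1116
I*(R(L, -10) + A(-3, 9)) = -1116*(6*(-10) + 9) = -1116*(-60 + 9) = -1116*(-51) = 56916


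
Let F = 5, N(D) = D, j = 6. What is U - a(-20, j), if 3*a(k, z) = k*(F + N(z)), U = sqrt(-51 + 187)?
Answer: 220/3 + 2*sqrt(34) ≈ 84.995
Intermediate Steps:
U = 2*sqrt(34) (U = sqrt(136) = 2*sqrt(34) ≈ 11.662)
a(k, z) = k*(5 + z)/3 (a(k, z) = (k*(5 + z))/3 = k*(5 + z)/3)
U - a(-20, j) = 2*sqrt(34) - (-20)*(5 + 6)/3 = 2*sqrt(34) - (-20)*11/3 = 2*sqrt(34) - 1*(-220/3) = 2*sqrt(34) + 220/3 = 220/3 + 2*sqrt(34)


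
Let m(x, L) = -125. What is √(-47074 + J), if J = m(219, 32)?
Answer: I*√47199 ≈ 217.25*I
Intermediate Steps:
J = -125
√(-47074 + J) = √(-47074 - 125) = √(-47199) = I*√47199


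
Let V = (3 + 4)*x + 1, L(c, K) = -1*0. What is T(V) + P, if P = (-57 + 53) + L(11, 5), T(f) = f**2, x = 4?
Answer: 837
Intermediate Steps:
L(c, K) = 0
V = 29 (V = (3 + 4)*4 + 1 = 7*4 + 1 = 28 + 1 = 29)
P = -4 (P = (-57 + 53) + 0 = -4 + 0 = -4)
T(V) + P = 29**2 - 4 = 841 - 4 = 837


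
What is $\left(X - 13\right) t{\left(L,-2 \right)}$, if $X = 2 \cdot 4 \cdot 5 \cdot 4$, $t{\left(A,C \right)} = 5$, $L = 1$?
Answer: $735$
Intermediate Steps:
$X = 160$ ($X = 2 \cdot 20 \cdot 4 = 2 \cdot 80 = 160$)
$\left(X - 13\right) t{\left(L,-2 \right)} = \left(160 - 13\right) 5 = 147 \cdot 5 = 735$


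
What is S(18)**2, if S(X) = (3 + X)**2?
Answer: 194481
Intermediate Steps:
S(18)**2 = ((3 + 18)**2)**2 = (21**2)**2 = 441**2 = 194481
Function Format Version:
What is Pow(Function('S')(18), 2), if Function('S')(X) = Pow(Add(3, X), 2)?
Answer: 194481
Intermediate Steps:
Pow(Function('S')(18), 2) = Pow(Pow(Add(3, 18), 2), 2) = Pow(Pow(21, 2), 2) = Pow(441, 2) = 194481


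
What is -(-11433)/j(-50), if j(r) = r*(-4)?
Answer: 11433/200 ≈ 57.165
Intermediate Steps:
j(r) = -4*r
-(-11433)/j(-50) = -(-11433)/((-4*(-50))) = -(-11433)/200 = -1*(-11433/200) = 11433/200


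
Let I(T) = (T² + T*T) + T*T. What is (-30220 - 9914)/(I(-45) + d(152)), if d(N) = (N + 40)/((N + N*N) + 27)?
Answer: -311479974/47148139 ≈ -6.6064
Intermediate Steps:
d(N) = (40 + N)/(27 + N + N²) (d(N) = (40 + N)/((N + N²) + 27) = (40 + N)/(27 + N + N²))
I(T) = 3*T² (I(T) = (T² + T²) + T² = 2*T² + T² = 3*T²)
(-30220 - 9914)/(I(-45) + d(152)) = (-30220 - 9914)/(3*(-45)² + (40 + 152)/(27 + 152 + 152²)) = -40134/(3*2025 + 192/(27 + 152 + 23104)) = -40134/(6075 + 192/23283) = -40134/(6075 + (1/23283)*192) = -40134/(6075 + 64/7761) = -40134/47148139/7761 = -40134*7761/47148139 = -311479974/47148139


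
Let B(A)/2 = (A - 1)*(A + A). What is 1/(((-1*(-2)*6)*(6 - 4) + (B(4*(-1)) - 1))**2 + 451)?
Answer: 1/11060 ≈ 9.0416e-5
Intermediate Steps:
B(A) = 4*A*(-1 + A) (B(A) = 2*((A - 1)*(A + A)) = 2*((-1 + A)*(2*A)) = 2*(2*A*(-1 + A)) = 4*A*(-1 + A))
1/(((-1*(-2)*6)*(6 - 4) + (B(4*(-1)) - 1))**2 + 451) = 1/(((-1*(-2)*6)*(6 - 4) + (4*(4*(-1))*(-1 + 4*(-1)) - 1))**2 + 451) = 1/(((2*6)*2 + (4*(-4)*(-1 - 4) - 1))**2 + 451) = 1/((12*2 + (4*(-4)*(-5) - 1))**2 + 451) = 1/((24 + (80 - 1))**2 + 451) = 1/((24 + 79)**2 + 451) = 1/(103**2 + 451) = 1/(10609 + 451) = 1/11060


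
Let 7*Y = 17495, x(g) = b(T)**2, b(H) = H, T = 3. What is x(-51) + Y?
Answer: 17558/7 ≈ 2508.3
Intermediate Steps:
x(g) = 9 (x(g) = 3**2 = 9)
Y = 17495/7 (Y = (1/7)*17495 = 17495/7 ≈ 2499.3)
x(-51) + Y = 9 + 17495/7 = 17558/7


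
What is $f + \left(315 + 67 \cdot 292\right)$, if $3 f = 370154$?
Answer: $\frac{429791}{3} \approx 1.4326 \cdot 10^{5}$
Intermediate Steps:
$f = \frac{370154}{3}$ ($f = \frac{1}{3} \cdot 370154 = \frac{370154}{3} \approx 1.2338 \cdot 10^{5}$)
$f + \left(315 + 67 \cdot 292\right) = \frac{370154}{3} + \left(315 + 67 \cdot 292\right) = \frac{370154}{3} + \left(315 + 19564\right) = \frac{370154}{3} + 19879 = \frac{429791}{3}$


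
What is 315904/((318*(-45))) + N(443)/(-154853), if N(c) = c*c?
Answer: -25863502651/1107973215 ≈ -23.343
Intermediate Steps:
N(c) = c²
315904/((318*(-45))) + N(443)/(-154853) = 315904/((318*(-45))) + 443²/(-154853) = 315904/(-14310) + 196249*(-1/154853) = 315904*(-1/14310) - 196249/154853 = -157952/7155 - 196249/154853 = -25863502651/1107973215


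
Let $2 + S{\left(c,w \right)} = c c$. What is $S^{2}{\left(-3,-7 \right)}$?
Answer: $49$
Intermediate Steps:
$S{\left(c,w \right)} = -2 + c^{2}$ ($S{\left(c,w \right)} = -2 + c c = -2 + c^{2}$)
$S^{2}{\left(-3,-7 \right)} = \left(-2 + \left(-3\right)^{2}\right)^{2} = \left(-2 + 9\right)^{2} = 7^{2} = 49$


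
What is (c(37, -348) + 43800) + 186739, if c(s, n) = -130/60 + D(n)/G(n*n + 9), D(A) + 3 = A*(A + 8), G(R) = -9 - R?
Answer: 4653827335/20187 ≈ 2.3054e+5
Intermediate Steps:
D(A) = -3 + A*(8 + A) (D(A) = -3 + A*(A + 8) = -3 + A*(8 + A))
c(s, n) = -13/6 + (-3 + n² + 8*n)/(-18 - n²) (c(s, n) = -130/60 + (-3 + n² + 8*n)/(-9 - (n*n + 9)) = -130*1/60 + (-3 + n² + 8*n)/(-9 - (n² + 9)) = -13/6 + (-3 + n² + 8*n)/(-9 - (9 + n²)) = -13/6 + (-3 + n² + 8*n)/(-9 + (-9 - n²)) = -13/6 + (-3 + n² + 8*n)/(-18 - n²))
(c(37, -348) + 43800) + 186739 = ((-216 - 48*(-348) - 19*(-348)²)/(6*(18 + (-348)²)) + 43800) + 186739 = ((-216 + 16704 - 19*121104)/(6*(18 + 121104)) + 43800) + 186739 = ((⅙)*(-216 + 16704 - 2300976)/121122 + 43800) + 186739 = ((⅙)*(1/121122)*(-2284488) + 43800) + 186739 = (-63458/20187 + 43800) + 186739 = 884127142/20187 + 186739 = 4653827335/20187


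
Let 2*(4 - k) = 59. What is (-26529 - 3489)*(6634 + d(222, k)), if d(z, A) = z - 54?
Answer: -204182436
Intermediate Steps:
k = -51/2 (k = 4 - 1/2*59 = 4 - 59/2 = -51/2 ≈ -25.500)
d(z, A) = -54 + z
(-26529 - 3489)*(6634 + d(222, k)) = (-26529 - 3489)*(6634 + (-54 + 222)) = -30018*(6634 + 168) = -30018*6802 = -204182436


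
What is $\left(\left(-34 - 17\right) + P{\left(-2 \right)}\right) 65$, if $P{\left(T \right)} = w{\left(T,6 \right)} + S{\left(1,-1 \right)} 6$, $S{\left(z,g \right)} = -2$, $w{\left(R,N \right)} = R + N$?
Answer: $-3835$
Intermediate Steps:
$w{\left(R,N \right)} = N + R$
$P{\left(T \right)} = -6 + T$ ($P{\left(T \right)} = \left(6 + T\right) - 12 = -6 + T$)
$\left(\left(-34 - 17\right) + P{\left(-2 \right)}\right) 65 = \left(\left(-34 - 17\right) - 8\right) 65 = \left(-51 - 8\right) 65 = \left(-59\right) 65 = -3835$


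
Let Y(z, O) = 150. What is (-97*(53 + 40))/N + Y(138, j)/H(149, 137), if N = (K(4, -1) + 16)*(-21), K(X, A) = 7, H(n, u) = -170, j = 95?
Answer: 48704/2737 ≈ 17.795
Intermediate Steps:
N = -483 (N = (7 + 16)*(-21) = 23*(-21) = -483)
(-97*(53 + 40))/N + Y(138, j)/H(149, 137) = -97*(53 + 40)/(-483) + 150/(-170) = -97*93*(-1/483) + 150*(-1/170) = -9021*(-1/483) - 15/17 = 3007/161 - 15/17 = 48704/2737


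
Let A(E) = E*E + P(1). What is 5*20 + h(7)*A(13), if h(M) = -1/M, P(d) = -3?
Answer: 534/7 ≈ 76.286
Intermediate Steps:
A(E) = -3 + E² (A(E) = E*E - 3 = E² - 3 = -3 + E²)
5*20 + h(7)*A(13) = 5*20 + (-1/7)*(-3 + 13²) = 100 + (-1*⅐)*(-3 + 169) = 100 - ⅐*166 = 100 - 166/7 = 534/7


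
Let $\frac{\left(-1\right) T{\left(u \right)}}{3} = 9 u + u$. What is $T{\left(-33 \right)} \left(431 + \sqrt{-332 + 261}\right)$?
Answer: $426690 + 990 i \sqrt{71} \approx 4.2669 \cdot 10^{5} + 8341.9 i$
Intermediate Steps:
$T{\left(u \right)} = - 30 u$ ($T{\left(u \right)} = - 3 \left(9 u + u\right) = - 3 \cdot 10 u = - 30 u$)
$T{\left(-33 \right)} \left(431 + \sqrt{-332 + 261}\right) = \left(-30\right) \left(-33\right) \left(431 + \sqrt{-332 + 261}\right) = 990 \left(431 + \sqrt{-71}\right) = 990 \left(431 + i \sqrt{71}\right) = 426690 + 990 i \sqrt{71}$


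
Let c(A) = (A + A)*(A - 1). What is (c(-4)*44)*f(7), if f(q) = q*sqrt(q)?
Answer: 12320*sqrt(7) ≈ 32596.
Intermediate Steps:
f(q) = q**(3/2)
c(A) = 2*A*(-1 + A) (c(A) = (2*A)*(-1 + A) = 2*A*(-1 + A))
(c(-4)*44)*f(7) = ((2*(-4)*(-1 - 4))*44)*7**(3/2) = ((2*(-4)*(-5))*44)*(7*sqrt(7)) = (40*44)*(7*sqrt(7)) = 1760*(7*sqrt(7)) = 12320*sqrt(7)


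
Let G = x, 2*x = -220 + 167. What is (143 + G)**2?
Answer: 54289/4 ≈ 13572.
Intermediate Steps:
x = -53/2 (x = (-220 + 167)/2 = (1/2)*(-53) = -53/2 ≈ -26.500)
G = -53/2 ≈ -26.500
(143 + G)**2 = (143 - 53/2)**2 = (233/2)**2 = 54289/4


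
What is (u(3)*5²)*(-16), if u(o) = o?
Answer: -1200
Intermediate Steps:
(u(3)*5²)*(-16) = (3*5²)*(-16) = (3*25)*(-16) = 75*(-16) = -1200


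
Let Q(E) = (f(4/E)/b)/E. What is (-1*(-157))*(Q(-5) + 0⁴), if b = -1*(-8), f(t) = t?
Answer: 157/50 ≈ 3.1400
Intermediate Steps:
b = 8
Q(E) = 1/(2*E²) (Q(E) = ((4/E)/8)/E = ((4/E)*(⅛))/E = (1/(2*E))/E = 1/(2*E²))
(-1*(-157))*(Q(-5) + 0⁴) = (-1*(-157))*((½)/(-5)² + 0⁴) = 157*((½)*(1/25) + 0) = 157*(1/50 + 0) = 157*(1/50) = 157/50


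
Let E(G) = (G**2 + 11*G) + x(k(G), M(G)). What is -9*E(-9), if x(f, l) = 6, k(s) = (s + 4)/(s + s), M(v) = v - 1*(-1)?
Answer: 108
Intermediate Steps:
M(v) = 1 + v (M(v) = v + 1 = 1 + v)
k(s) = (4 + s)/(2*s) (k(s) = (4 + s)/((2*s)) = (4 + s)*(1/(2*s)) = (4 + s)/(2*s))
E(G) = 6 + G**2 + 11*G (E(G) = (G**2 + 11*G) + 6 = 6 + G**2 + 11*G)
-9*E(-9) = -9*(6 + (-9)**2 + 11*(-9)) = -9*(6 + 81 - 99) = -9*(-12) = 108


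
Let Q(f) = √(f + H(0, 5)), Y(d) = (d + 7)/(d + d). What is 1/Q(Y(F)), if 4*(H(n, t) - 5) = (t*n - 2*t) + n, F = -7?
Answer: √10/5 ≈ 0.63246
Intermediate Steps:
Y(d) = (7 + d)/(2*d) (Y(d) = (7 + d)/((2*d)) = (7 + d)*(1/(2*d)) = (7 + d)/(2*d))
H(n, t) = 5 - t/2 + n/4 + n*t/4 (H(n, t) = 5 + ((t*n - 2*t) + n)/4 = 5 + ((n*t - 2*t) + n)/4 = 5 + ((-2*t + n*t) + n)/4 = 5 + (n - 2*t + n*t)/4 = 5 + (-t/2 + n/4 + n*t/4) = 5 - t/2 + n/4 + n*t/4)
Q(f) = √(5/2 + f) (Q(f) = √(f + (5 - ½*5 + (¼)*0 + (¼)*0*5)) = √(f + (5 - 5/2 + 0 + 0)) = √(f + 5/2) = √(5/2 + f))
1/Q(Y(F)) = 1/(√(10 + 4*((½)*(7 - 7)/(-7)))/2) = 1/(√(10 + 4*((½)*(-⅐)*0))/2) = 1/(√(10 + 4*0)/2) = 1/(√(10 + 0)/2) = 1/(√10/2) = √10/5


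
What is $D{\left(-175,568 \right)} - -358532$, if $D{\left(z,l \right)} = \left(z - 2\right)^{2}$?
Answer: $389861$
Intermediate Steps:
$D{\left(z,l \right)} = \left(-2 + z\right)^{2}$
$D{\left(-175,568 \right)} - -358532 = \left(-2 - 175\right)^{2} - -358532 = \left(-177\right)^{2} + 358532 = 31329 + 358532 = 389861$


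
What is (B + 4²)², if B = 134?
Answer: 22500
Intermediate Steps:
(B + 4²)² = (134 + 4²)² = (134 + 16)² = 150² = 22500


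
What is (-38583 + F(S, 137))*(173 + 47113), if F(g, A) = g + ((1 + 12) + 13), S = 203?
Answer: -1813607244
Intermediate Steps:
F(g, A) = 26 + g (F(g, A) = g + (13 + 13) = g + 26 = 26 + g)
(-38583 + F(S, 137))*(173 + 47113) = (-38583 + (26 + 203))*(173 + 47113) = (-38583 + 229)*47286 = -38354*47286 = -1813607244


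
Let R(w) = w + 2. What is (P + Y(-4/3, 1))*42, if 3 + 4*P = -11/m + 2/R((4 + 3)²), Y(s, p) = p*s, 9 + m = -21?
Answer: -28301/340 ≈ -83.238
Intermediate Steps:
m = -30 (m = -9 - 21 = -30)
R(w) = 2 + w
P = -441/680 (P = -¾ + (-11/(-30) + 2/(2 + (4 + 3)²))/4 = -¾ + (-11*(-1/30) + 2/(2 + 7²))/4 = -¾ + (11/30 + 2/(2 + 49))/4 = -¾ + (11/30 + 2/51)/4 = -¾ + (¼)*(69/170) = -¾ + 69/680 = -441/680 ≈ -0.64853)
(P + Y(-4/3, 1))*42 = (-441/680 + 1*(-4/3))*42 = (-441/680 - 4/3)*42 = -4043/2040*42 = -28301/340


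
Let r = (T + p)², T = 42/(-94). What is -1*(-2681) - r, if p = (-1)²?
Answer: 5921653/2209 ≈ 2680.7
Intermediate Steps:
p = 1
T = -21/47 (T = 42*(-1/94) = -21/47 ≈ -0.44681)
r = 676/2209 (r = (-21/47 + 1)² = (26/47)² = 676/2209 ≈ 0.30602)
-1*(-2681) - r = -1*(-2681) - 1*676/2209 = 2681 - 676/2209 = 5921653/2209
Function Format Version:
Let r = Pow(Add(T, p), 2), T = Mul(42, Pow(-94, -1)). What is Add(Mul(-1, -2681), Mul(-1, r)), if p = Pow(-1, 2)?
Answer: Rational(5921653, 2209) ≈ 2680.7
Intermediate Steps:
p = 1
T = Rational(-21, 47) (T = Mul(42, Rational(-1, 94)) = Rational(-21, 47) ≈ -0.44681)
r = Rational(676, 2209) (r = Pow(Add(Rational(-21, 47), 1), 2) = Pow(Rational(26, 47), 2) = Rational(676, 2209) ≈ 0.30602)
Add(Mul(-1, -2681), Mul(-1, r)) = Add(Mul(-1, -2681), Mul(-1, Rational(676, 2209))) = Add(2681, Rational(-676, 2209)) = Rational(5921653, 2209)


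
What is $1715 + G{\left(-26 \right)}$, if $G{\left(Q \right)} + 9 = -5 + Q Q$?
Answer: $2377$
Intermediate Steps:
$G{\left(Q \right)} = -14 + Q^{2}$ ($G{\left(Q \right)} = -9 + \left(-5 + Q Q\right) = -9 + \left(-5 + Q^{2}\right) = -14 + Q^{2}$)
$1715 + G{\left(-26 \right)} = 1715 - \left(14 - \left(-26\right)^{2}\right) = 1715 + \left(-14 + 676\right) = 1715 + 662 = 2377$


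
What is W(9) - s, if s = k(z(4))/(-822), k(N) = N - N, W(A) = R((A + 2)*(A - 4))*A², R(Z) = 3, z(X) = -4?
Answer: 243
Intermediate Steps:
W(A) = 3*A²
k(N) = 0
s = 0 (s = 0/(-822) = 0*(-1/822) = 0)
W(9) - s = 3*9² - 1*0 = 3*81 + 0 = 243 + 0 = 243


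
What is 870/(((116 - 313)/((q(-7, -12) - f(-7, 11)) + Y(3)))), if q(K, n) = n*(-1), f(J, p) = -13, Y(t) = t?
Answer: -24360/197 ≈ -123.65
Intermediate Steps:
q(K, n) = -n
870/(((116 - 313)/((q(-7, -12) - f(-7, 11)) + Y(3)))) = 870/(((116 - 313)/((-1*(-12) - 1*(-13)) + 3))) = 870/((-197/((12 + 13) + 3))) = 870/((-197/(25 + 3))) = 870/((-197/28)) = 870/((-197*1/28)) = 870/(-197/28) = 870*(-28/197) = -24360/197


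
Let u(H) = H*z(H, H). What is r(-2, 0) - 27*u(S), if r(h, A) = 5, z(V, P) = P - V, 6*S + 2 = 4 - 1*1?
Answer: 5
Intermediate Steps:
S = 1/6 (S = -1/3 + (4 - 1*1)/6 = -1/3 + (4 - 1)/6 = -1/3 + (1/6)*3 = -1/3 + 1/2 = 1/6 ≈ 0.16667)
u(H) = 0 (u(H) = H*(H - H) = H*0 = 0)
r(-2, 0) - 27*u(S) = 5 - 27*0 = 5 + 0 = 5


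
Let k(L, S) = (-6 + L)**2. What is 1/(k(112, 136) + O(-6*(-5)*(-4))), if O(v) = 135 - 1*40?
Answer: 1/11331 ≈ 8.8253e-5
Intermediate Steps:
O(v) = 95 (O(v) = 135 - 40 = 95)
1/(k(112, 136) + O(-6*(-5)*(-4))) = 1/((-6 + 112)**2 + 95) = 1/(106**2 + 95) = 1/(11236 + 95) = 1/11331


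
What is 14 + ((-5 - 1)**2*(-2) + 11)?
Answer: -47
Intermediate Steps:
14 + ((-5 - 1)**2*(-2) + 11) = 14 + ((-6)**2*(-2) + 11) = 14 + (36*(-2) + 11) = 14 + (-72 + 11) = 14 - 61 = -47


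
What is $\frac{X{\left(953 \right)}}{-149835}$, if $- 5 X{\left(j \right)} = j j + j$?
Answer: $\frac{303054}{249725} \approx 1.2136$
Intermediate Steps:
$X{\left(j \right)} = - \frac{j}{5} - \frac{j^{2}}{5}$ ($X{\left(j \right)} = - \frac{j j + j}{5} = - \frac{j^{2} + j}{5} = - \frac{j + j^{2}}{5} = - \frac{j}{5} - \frac{j^{2}}{5}$)
$\frac{X{\left(953 \right)}}{-149835} = \frac{\left(- \frac{1}{5}\right) 953 \left(1 + 953\right)}{-149835} = \left(- \frac{1}{5}\right) 953 \cdot 954 \left(- \frac{1}{149835}\right) = \left(- \frac{909162}{5}\right) \left(- \frac{1}{149835}\right) = \frac{303054}{249725}$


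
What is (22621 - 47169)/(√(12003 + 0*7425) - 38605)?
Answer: 473837770/745167011 + 12274*√12003/745167011 ≈ 0.63769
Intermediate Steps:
(22621 - 47169)/(√(12003 + 0*7425) - 38605) = -24548/(√(12003 + 0) - 38605) = -24548/(√12003 - 38605) = -24548/(-38605 + √12003)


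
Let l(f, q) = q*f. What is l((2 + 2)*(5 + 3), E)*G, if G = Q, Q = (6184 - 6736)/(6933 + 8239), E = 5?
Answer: -22080/3793 ≈ -5.8213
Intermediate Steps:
Q = -138/3793 (Q = -552/15172 = -552*1/15172 = -138/3793 ≈ -0.036383)
l(f, q) = f*q
G = -138/3793 ≈ -0.036383
l((2 + 2)*(5 + 3), E)*G = (((2 + 2)*(5 + 3))*5)*(-138/3793) = ((4*8)*5)*(-138/3793) = (32*5)*(-138/3793) = 160*(-138/3793) = -22080/3793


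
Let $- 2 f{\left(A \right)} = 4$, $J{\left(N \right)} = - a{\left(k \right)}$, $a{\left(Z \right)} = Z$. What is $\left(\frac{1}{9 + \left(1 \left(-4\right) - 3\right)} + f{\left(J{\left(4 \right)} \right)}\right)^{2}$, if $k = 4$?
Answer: $\frac{9}{4} \approx 2.25$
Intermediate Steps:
$J{\left(N \right)} = -4$ ($J{\left(N \right)} = \left(-1\right) 4 = -4$)
$f{\left(A \right)} = -2$ ($f{\left(A \right)} = \left(- \frac{1}{2}\right) 4 = -2$)
$\left(\frac{1}{9 + \left(1 \left(-4\right) - 3\right)} + f{\left(J{\left(4 \right)} \right)}\right)^{2} = \left(\frac{1}{9 + \left(1 \left(-4\right) - 3\right)} - 2\right)^{2} = \left(\frac{1}{9 - 7} - 2\right)^{2} = \left(\frac{1}{2} - 2\right)^{2} = \left(- \frac{3}{2}\right)^{2} = \frac{9}{4}$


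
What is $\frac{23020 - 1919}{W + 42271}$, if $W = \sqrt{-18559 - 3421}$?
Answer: $\frac{891960371}{1786859421} - \frac{42202 i \sqrt{5495}}{1786859421} \approx 0.49918 - 0.0017508 i$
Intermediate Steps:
$W = 2 i \sqrt{5495}$ ($W = \sqrt{-21980} = 2 i \sqrt{5495} \approx 148.26 i$)
$\frac{23020 - 1919}{W + 42271} = \frac{23020 - 1919}{2 i \sqrt{5495} + 42271} = \frac{21101}{42271 + 2 i \sqrt{5495}}$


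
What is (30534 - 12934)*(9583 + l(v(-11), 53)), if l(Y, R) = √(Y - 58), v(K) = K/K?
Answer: 168660800 + 17600*I*√57 ≈ 1.6866e+8 + 1.3288e+5*I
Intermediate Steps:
v(K) = 1
l(Y, R) = √(-58 + Y)
(30534 - 12934)*(9583 + l(v(-11), 53)) = (30534 - 12934)*(9583 + √(-58 + 1)) = 17600*(9583 + √(-57)) = 17600*(9583 + I*√57) = 168660800 + 17600*I*√57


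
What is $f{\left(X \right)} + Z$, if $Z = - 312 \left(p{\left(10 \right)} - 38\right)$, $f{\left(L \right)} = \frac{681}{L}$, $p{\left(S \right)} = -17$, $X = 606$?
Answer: $\frac{3466547}{202} \approx 17161.0$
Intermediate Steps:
$Z = 17160$ ($Z = - 312 \left(-17 - 38\right) = \left(-312\right) \left(-55\right) = 17160$)
$f{\left(X \right)} + Z = \frac{681}{606} + 17160 = 681 \cdot \frac{1}{606} + 17160 = \frac{227}{202} + 17160 = \frac{3466547}{202}$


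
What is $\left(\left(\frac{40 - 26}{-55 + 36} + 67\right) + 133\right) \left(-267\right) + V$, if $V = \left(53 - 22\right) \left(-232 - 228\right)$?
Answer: $- \frac{1281802}{19} \approx -67463.0$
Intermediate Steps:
$V = -14260$ ($V = 31 \left(-460\right) = -14260$)
$\left(\left(\frac{40 - 26}{-55 + 36} + 67\right) + 133\right) \left(-267\right) + V = \left(\left(\frac{40 - 26}{-55 + 36} + 67\right) + 133\right) \left(-267\right) - 14260 = \left(\left(\frac{14}{-19} + 67\right) + 133\right) \left(-267\right) - 14260 = \left(\left(14 \left(- \frac{1}{19}\right) + 67\right) + 133\right) \left(-267\right) - 14260 = \left(\left(- \frac{14}{19} + 67\right) + 133\right) \left(-267\right) - 14260 = \left(\frac{1259}{19} + 133\right) \left(-267\right) - 14260 = \frac{3786}{19} \left(-267\right) - 14260 = - \frac{1010862}{19} - 14260 = - \frac{1281802}{19}$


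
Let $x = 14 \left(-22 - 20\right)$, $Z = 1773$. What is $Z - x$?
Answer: $2361$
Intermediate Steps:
$x = -588$ ($x = 14 \left(-42\right) = -588$)
$Z - x = 1773 - -588 = 1773 + 588 = 2361$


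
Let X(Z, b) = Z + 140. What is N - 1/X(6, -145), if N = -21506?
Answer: -3139877/146 ≈ -21506.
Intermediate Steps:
X(Z, b) = 140 + Z
N - 1/X(6, -145) = -21506 - 1/(140 + 6) = -21506 - 1/146 = -3139877/146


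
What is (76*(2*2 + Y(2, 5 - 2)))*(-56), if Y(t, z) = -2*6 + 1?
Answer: 29792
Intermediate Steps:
Y(t, z) = -11 (Y(t, z) = -12 + 1 = -11)
(76*(2*2 + Y(2, 5 - 2)))*(-56) = (76*(2*2 - 11))*(-56) = (76*(4 - 11))*(-56) = (76*(-7))*(-56) = -532*(-56) = 29792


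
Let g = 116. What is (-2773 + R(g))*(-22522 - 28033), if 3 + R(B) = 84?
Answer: 136094060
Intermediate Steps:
R(B) = 81 (R(B) = -3 + 84 = 81)
(-2773 + R(g))*(-22522 - 28033) = (-2773 + 81)*(-22522 - 28033) = -2692*(-50555) = 136094060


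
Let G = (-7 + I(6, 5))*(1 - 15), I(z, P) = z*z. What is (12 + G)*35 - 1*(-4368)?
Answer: -9422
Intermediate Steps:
I(z, P) = z²
G = -406 (G = (-7 + 6²)*(1 - 15) = (-7 + 36)*(-14) = 29*(-14) = -406)
(12 + G)*35 - 1*(-4368) = (12 - 406)*35 - 1*(-4368) = -394*35 + 4368 = -13790 + 4368 = -9422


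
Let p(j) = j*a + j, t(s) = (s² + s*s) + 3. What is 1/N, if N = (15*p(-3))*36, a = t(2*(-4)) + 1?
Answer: -1/215460 ≈ -4.6412e-6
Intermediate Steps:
t(s) = 3 + 2*s² (t(s) = (s² + s²) + 3 = 2*s² + 3 = 3 + 2*s²)
a = 132 (a = (3 + 2*(2*(-4))²) + 1 = (3 + 2*(-8)²) + 1 = (3 + 2*64) + 1 = (3 + 128) + 1 = 131 + 1 = 132)
p(j) = 133*j (p(j) = j*132 + j = 132*j + j = 133*j)
N = -215460 (N = (15*(133*(-3)))*36 = (15*(-399))*36 = -5985*36 = -215460)
1/N = 1/(-215460) = -1/215460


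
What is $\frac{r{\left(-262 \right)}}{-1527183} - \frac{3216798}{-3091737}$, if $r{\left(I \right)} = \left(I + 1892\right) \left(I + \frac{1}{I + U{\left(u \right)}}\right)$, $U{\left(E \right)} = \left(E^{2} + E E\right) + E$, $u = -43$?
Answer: $\frac{1007073896408072}{762883442764443} \approx 1.3201$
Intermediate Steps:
$U{\left(E \right)} = E + 2 E^{2}$ ($U{\left(E \right)} = \left(E^{2} + E^{2}\right) + E = 2 E^{2} + E = E + 2 E^{2}$)
$r{\left(I \right)} = \left(1892 + I\right) \left(I + \frac{1}{3655 + I}\right)$ ($r{\left(I \right)} = \left(I + 1892\right) \left(I + \frac{1}{I - 43 \left(1 + 2 \left(-43\right)\right)}\right) = \left(1892 + I\right) \left(I + \frac{1}{I - 43 \left(1 - 86\right)}\right) = \left(1892 + I\right) \left(I + \frac{1}{I - -3655}\right) = \left(1892 + I\right) \left(I + \frac{1}{I + 3655}\right) = \left(1892 + I\right) \left(I + \frac{1}{3655 + I}\right)$)
$\frac{r{\left(-262 \right)}}{-1527183} - \frac{3216798}{-3091737} = \frac{\frac{1}{3655 - 262} \left(1892 + \left(-262\right)^{3} + 5547 \left(-262\right)^{2} + 6915261 \left(-262\right)\right)}{-1527183} - \frac{3216798}{-3091737} = \frac{1892 - 17984728 + 5547 \cdot 68644 - 1811798382}{3393} \left(- \frac{1}{1527183}\right) - - \frac{1072266}{1030579} = \frac{1892 - 17984728 + 380768268 - 1811798382}{3393} \left(- \frac{1}{1527183}\right) + \frac{1072266}{1030579} = \frac{1}{3393} \left(-1449012950\right) \left(- \frac{1}{1527183}\right) + \frac{1072266}{1030579} = \left(- \frac{1449012950}{3393}\right) \left(- \frac{1}{1527183}\right) + \frac{1072266}{1030579} = \frac{207001850}{740247417} + \frac{1072266}{1030579} = \frac{1007073896408072}{762883442764443}$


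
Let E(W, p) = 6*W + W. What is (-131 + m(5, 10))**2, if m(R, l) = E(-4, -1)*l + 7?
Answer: 163216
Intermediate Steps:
E(W, p) = 7*W
m(R, l) = 7 - 28*l (m(R, l) = (7*(-4))*l + 7 = -28*l + 7 = 7 - 28*l)
(-131 + m(5, 10))**2 = (-131 + (7 - 28*10))**2 = (-131 + (7 - 280))**2 = (-131 - 273)**2 = (-404)**2 = 163216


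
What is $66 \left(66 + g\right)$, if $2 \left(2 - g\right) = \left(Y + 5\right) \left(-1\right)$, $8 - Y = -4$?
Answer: $5049$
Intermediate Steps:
$Y = 12$ ($Y = 8 - -4 = 8 + 4 = 12$)
$g = \frac{21}{2}$ ($g = 2 - \frac{\left(12 + 5\right) \left(-1\right)}{2} = 2 - \frac{17 \left(-1\right)}{2} = 2 - - \frac{17}{2} = 2 + \frac{17}{2} = \frac{21}{2} \approx 10.5$)
$66 \left(66 + g\right) = 66 \left(66 + \frac{21}{2}\right) = 66 \cdot \frac{153}{2} = 5049$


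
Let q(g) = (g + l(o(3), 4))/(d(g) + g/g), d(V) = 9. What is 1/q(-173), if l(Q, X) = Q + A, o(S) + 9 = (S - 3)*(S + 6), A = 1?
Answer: -10/181 ≈ -0.055249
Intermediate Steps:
o(S) = -9 + (-3 + S)*(6 + S) (o(S) = -9 + (S - 3)*(S + 6) = -9 + (-3 + S)*(6 + S))
l(Q, X) = 1 + Q (l(Q, X) = Q + 1 = 1 + Q)
q(g) = -⅘ + g/10 (q(g) = (g + (1 + (-27 + 3² + 3*3)))/(9 + g/g) = (g + (1 + (-27 + 9 + 9)))/(9 + 1) = (g + (1 - 9))/10 = (g - 8)*(⅒) = (-8 + g)*(⅒) = -⅘ + g/10)
1/q(-173) = 1/(-⅘ + (⅒)*(-173)) = 1/(-⅘ - 173/10) = 1/(-181/10) = -10/181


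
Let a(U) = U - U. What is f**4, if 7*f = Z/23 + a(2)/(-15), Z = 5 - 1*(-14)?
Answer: 130321/671898241 ≈ 0.00019396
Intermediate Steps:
Z = 19 (Z = 5 + 14 = 19)
a(U) = 0
f = 19/161 (f = (19/23 + 0/(-15))/7 = (19*(1/23) + 0*(-1/15))/7 = (19/23 + 0)/7 = (1/7)*(19/23) = 19/161 ≈ 0.11801)
f**4 = (19/161)**4 = 130321/671898241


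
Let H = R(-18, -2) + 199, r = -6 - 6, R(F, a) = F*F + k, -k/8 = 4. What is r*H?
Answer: -5892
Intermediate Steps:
k = -32 (k = -8*4 = -32)
R(F, a) = -32 + F² (R(F, a) = F*F - 32 = F² - 32 = -32 + F²)
r = -12
H = 491 (H = (-32 + (-18)²) + 199 = (-32 + 324) + 199 = 292 + 199 = 491)
r*H = -12*491 = -5892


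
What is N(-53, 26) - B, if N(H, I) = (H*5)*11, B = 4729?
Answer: -7644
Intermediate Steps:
N(H, I) = 55*H (N(H, I) = (5*H)*11 = 55*H)
N(-53, 26) - B = 55*(-53) - 1*4729 = -2915 - 4729 = -7644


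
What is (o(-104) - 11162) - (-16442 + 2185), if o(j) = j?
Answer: 2991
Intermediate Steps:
(o(-104) - 11162) - (-16442 + 2185) = (-104 - 11162) - (-16442 + 2185) = -11266 - 1*(-14257) = -11266 + 14257 = 2991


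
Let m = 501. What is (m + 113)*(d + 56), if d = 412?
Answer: 287352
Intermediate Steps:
(m + 113)*(d + 56) = (501 + 113)*(412 + 56) = 614*468 = 287352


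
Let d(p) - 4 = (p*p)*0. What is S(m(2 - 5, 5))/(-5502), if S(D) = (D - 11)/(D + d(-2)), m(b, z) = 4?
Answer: 1/6288 ≈ 0.00015903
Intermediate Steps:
d(p) = 4 (d(p) = 4 + (p*p)*0 = 4 + p**2*0 = 4 + 0 = 4)
S(D) = (-11 + D)/(4 + D) (S(D) = (D - 11)/(D + 4) = (-11 + D)/(4 + D))
S(m(2 - 5, 5))/(-5502) = ((-11 + 4)/(4 + 4))/(-5502) = (-7/8)*(-1/5502) = ((1/8)*(-7))*(-1/5502) = -7/8*(-1/5502) = 1/6288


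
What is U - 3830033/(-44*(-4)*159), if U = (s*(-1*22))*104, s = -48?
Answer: 3069484783/27984 ≈ 1.0969e+5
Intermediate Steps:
U = 109824 (U = -(-48)*22*104 = -48*(-22)*104 = 1056*104 = 109824)
U - 3830033/(-44*(-4)*159) = 109824 - 3830033/(-44*(-4)*159) = 109824 - 3830033/(176*159) = 109824 - 3830033/27984 = 3069484783/27984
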